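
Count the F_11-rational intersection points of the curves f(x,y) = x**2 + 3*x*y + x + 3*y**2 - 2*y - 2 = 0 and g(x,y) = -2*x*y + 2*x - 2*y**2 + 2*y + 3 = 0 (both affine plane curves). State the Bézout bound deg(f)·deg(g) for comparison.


Common zeros: {(5, 2)}; count = 1; Bézout bound = 4.

deg(f) = 2, deg(g) = 2, so Bézout bound = 4.
Scan x ∈ F_11. For each x, list the y ∈ F_11 with f(x, y) ≡ 0 and those with g(x, y) ≡ 0 (mod 11); the common zeros in that column are the intersection.
  x = 0: f ≡ 0 at y ∈ ∅; g ≡ 0 at y ∈ ∅; common: ∅.
  x = 1: f ≡ 0 at y ∈ {0, 7}; g ≡ 0 at y ∈ ∅; common: ∅.
  x = 2: f ≡ 0 at y ∈ {1, 5}; g ≡ 0 at y ∈ {4, 6}; common: ∅.
  x = 3: f ≡ 0 at y ∈ ∅; g ≡ 0 at y ∈ {10}; common: ∅.
  x = 4: f ≡ 0 at y ∈ {5, 10}; g ≡ 0 at y ∈ {0, 8}; common: ∅.
  x = 5: f ≡ 0 at y ∈ {1, 2}; g ≡ 0 at y ∈ {2, 5}; common: {2}.
  x = 6: f ≡ 0 at y ∈ ∅; g ≡ 0 at y ∈ {3}; common: ∅.
  x = 7: f ≡ 0 at y ∈ ∅; g ≡ 0 at y ∈ {7, 9}; common: ∅.
  x = 8: f ≡ 0 at y ∈ ∅; g ≡ 0 at y ∈ ∅; common: ∅.
  x = 9: f ≡ 0 at y ∈ {0, 10}; g ≡ 0 at y ∈ ∅; common: ∅.
  x = 10: f ≡ 0 at y ∈ {2, 7}; g ≡ 0 at y ∈ ∅; common: ∅.
Collecting: common zeros = {(5, 2)}, so the count is 1.
Comparison with the Bézout bound: 1 ≤ 4 = deg(f)·deg(g), as expected for curves with no common component (the affine F_11-count falls short of the bound because intersections may lie at infinity, over extension fields, or carry multiplicity).


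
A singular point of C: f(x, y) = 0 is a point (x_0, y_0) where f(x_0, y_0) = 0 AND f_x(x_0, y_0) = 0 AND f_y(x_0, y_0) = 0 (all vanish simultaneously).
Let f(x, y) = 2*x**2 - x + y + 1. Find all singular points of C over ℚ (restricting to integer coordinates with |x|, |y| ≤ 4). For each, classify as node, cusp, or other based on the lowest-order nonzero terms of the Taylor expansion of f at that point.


No singular points in the scanned grid; C is smooth there.

Compute partial derivatives:
  f_x = 4*x - 1.
  f_y = 1.
f_y = 1 is a nonzero constant, so f_y never vanishes: no point (x, y) can satisfy f = f_x = f_y = 0. In particular no (x, y) ∈ {−4, ..., 4}² is singular; the curve is smooth.


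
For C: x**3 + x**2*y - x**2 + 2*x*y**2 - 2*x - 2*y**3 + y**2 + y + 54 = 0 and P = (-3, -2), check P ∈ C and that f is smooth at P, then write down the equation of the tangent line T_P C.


Tangent line at P: 51*x + 6*y + 165 = 0.

Step 1: f(-3, -2) = 0, so P lies on C.
Step 2: partial derivatives
  f_x(x, y) = 3*x**2 + 2*x*y - 2*x + 2*y**2 - 2, f_y(x, y) = x**2 + 4*x*y - 6*y**2 + 2*y + 1.
  f_x(P) = 51, f_y(P) = 6 (gradient nonzero, so P is smooth).
Step 3: tangent line at P: 51·(x − -3) + 6·(y − -2) = 0.
Expanding: 51*x + 6*y + 165 = 0.


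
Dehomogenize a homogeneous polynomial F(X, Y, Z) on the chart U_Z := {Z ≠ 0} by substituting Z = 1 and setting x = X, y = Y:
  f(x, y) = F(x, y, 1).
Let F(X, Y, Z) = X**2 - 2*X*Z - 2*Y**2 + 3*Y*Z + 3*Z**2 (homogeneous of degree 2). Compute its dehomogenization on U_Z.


f(x, y) = x**2 - 2*x - 2*y**2 + 3*y + 3

On U_Z we set Z = 1. Each monomial c·X^i·Y^j·Z^k in F becomes c·x^i·y^j·1^k = c·x^i·y^j.
Substituting Z = 1: F(X, Y, 1) = x**2 - 2*x - 2*y**2 + 3*y + 3.
Note: deg(f) ≤ deg(F) = 2; strict inequality happens when F is divisible by Z (lost terms).


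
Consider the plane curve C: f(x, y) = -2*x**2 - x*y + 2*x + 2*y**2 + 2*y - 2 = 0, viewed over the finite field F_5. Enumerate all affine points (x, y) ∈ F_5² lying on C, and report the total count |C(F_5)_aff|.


Affine F_5-points: {(0, 2)}; count = 1.

For each of the 25 pairs (x, y) ∈ F_5², evaluate f(x, y) mod 5. Record the zeros.
  x = 0: [0↦3, 1↦2, 2↦0, 3↦2, 4↦3]  zeros at y ∈ {2}
  x = 1: [0↦3, 1↦1, 2↦3, 3↦4, 4↦4]  zeros at y ∈ ∅
  x = 2: [0↦4, 1↦1, 2↦2, 3↦2, 4↦1]  zeros at y ∈ ∅
  x = 3: [0↦1, 1↦2, 2↦2, 3↦1, 4↦4]  zeros at y ∈ ∅
  x = 4: [0↦4, 1↦4, 2↦3, 3↦1, 4↦3]  zeros at y ∈ ∅
Collecting zeros: affine points = {(0, 2)}.
Total count |C(F_5)_aff| = 1.


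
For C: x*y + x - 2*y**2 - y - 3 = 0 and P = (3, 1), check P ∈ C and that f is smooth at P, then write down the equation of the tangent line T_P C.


Tangent line at P: 2*x - 2*y - 4 = 0.

Step 1: f(3, 1) = 0, so P lies on C.
Step 2: partial derivatives
  f_x(x, y) = y + 1, f_y(x, y) = x - 4*y - 1.
  f_x(P) = 2, f_y(P) = -2 (gradient nonzero, so P is smooth).
Step 3: tangent line at P: 2·(x − 3) + -2·(y − 1) = 0.
Expanding: 2*x - 2*y - 4 = 0.


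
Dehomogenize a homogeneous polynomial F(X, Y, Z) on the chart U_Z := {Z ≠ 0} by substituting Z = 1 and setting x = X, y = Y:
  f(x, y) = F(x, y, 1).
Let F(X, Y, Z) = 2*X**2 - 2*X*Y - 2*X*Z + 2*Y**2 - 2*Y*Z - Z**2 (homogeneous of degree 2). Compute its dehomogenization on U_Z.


f(x, y) = 2*x**2 - 2*x*y - 2*x + 2*y**2 - 2*y - 1

On U_Z we set Z = 1. Each monomial c·X^i·Y^j·Z^k in F becomes c·x^i·y^j·1^k = c·x^i·y^j.
Substituting Z = 1: F(X, Y, 1) = 2*x**2 - 2*x*y - 2*x + 2*y**2 - 2*y - 1.
Note: deg(f) ≤ deg(F) = 2; strict inequality happens when F is divisible by Z (lost terms).


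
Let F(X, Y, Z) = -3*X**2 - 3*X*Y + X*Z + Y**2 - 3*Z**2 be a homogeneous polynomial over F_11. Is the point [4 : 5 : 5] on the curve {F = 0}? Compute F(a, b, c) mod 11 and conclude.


F(4,5,5) ≡ 5 (mod 11); P is NOT on the curve.

Evaluate F(4, 5, 5) term-by-term (mod 11).
  -3*X**2 ↦ -3·16·1·1 = -48
  -3*X*Y ↦ -3·4·5·1 = -60
  X*Z ↦ 1·4·1·5 = 20
  Y**2 ↦ 1·1·25·1 = 25
  -3*Z**2 ↦ -3·1·1·25 = -75
Sum: F(4, 5, 5) = (-48) + (-60) + (20) + (25) + (-75) = -138.
Reducing mod 11: -138 ≡ 5 (mod 11).
Since F(a, b, c) ≡ 5 ≠ 0 (mod 11), P does NOT lie on the curve.


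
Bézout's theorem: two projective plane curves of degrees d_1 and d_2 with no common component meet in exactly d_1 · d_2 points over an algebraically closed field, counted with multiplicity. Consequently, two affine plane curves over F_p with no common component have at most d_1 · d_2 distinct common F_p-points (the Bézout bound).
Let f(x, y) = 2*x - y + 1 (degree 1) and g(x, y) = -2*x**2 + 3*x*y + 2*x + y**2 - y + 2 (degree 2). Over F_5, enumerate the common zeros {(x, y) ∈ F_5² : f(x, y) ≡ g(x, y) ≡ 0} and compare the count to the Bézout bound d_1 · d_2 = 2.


Common zeros: {(3, 2)}; count = 1; Bézout bound = 2.

deg(f) = 1, deg(g) = 2, so Bézout bound = 2.
Scan x ∈ F_5. For each x, list the y ∈ F_5 with f(x, y) ≡ 0 and those with g(x, y) ≡ 0 (mod 5); the common zeros in that column are the intersection.
  x = 0: f ≡ 0 at y ∈ {1}; g ≡ 0 at y ∈ ∅; common: ∅.
  x = 1: f ≡ 0 at y ∈ {3}; g ≡ 0 at y ∈ {1, 2}; common: ∅.
  x = 2: f ≡ 0 at y ∈ {0}; g ≡ 0 at y ∈ ∅; common: ∅.
  x = 3: f ≡ 0 at y ∈ {2}; g ≡ 0 at y ∈ {0, 2}; common: {2}.
  x = 4: f ≡ 0 at y ∈ {4}; g ≡ 0 at y ∈ {1, 3}; common: ∅.
Collecting: common zeros = {(3, 2)}, so the count is 1.
Comparison with the Bézout bound: 1 ≤ 2 = deg(f)·deg(g), as expected for curves with no common component (the affine F_5-count falls short of the bound because intersections may lie at infinity, over extension fields, or carry multiplicity).


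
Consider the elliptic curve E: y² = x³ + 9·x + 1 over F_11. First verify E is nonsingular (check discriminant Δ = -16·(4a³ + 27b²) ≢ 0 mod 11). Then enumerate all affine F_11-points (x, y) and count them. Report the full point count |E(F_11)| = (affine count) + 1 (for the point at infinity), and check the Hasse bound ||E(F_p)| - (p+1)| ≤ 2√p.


Affine points = {(0, 1), (0, 10), (1, 0), (2, 4), (2, 7), (3, 0), (7, 0)}; affine count = 7; |E(F_11)| = 8.

Discriminant check: Δ ∝ 4a³ + 27b² = 4·9³ + 27·1² = 4·729 + 27·1 ≡ 6 (mod 11). Nonzero ⇒ E is nonsingular.
For each x ∈ F_11, compute rhs = x³ + 9·x + 1 mod 11, then count y ∈ F_11 with y² ≡ rhs.
  x = 0: rhs = 1, matching y values: 1, 10 (2 points).
  x = 1: rhs = 0, matching y values: 0 (1 points).
  x = 2: rhs = 5, matching y values: 4, 7 (2 points).
  x = 3: rhs = 0, matching y values: 0 (1 points).
  x = 4: rhs = 2, matching y values: none (0 points).
  x = 5: rhs = 6, matching y values: none (0 points).
  x = 6: rhs = 7, matching y values: none (0 points).
  x = 7: rhs = 0, matching y values: 0 (1 points).
  x = 8: rhs = 2, matching y values: none (0 points).
  x = 9: rhs = 8, matching y values: none (0 points).
  x = 10: rhs = 2, matching y values: none (0 points).
Total affine count: 7.
Full point count |E(F_11)| = 7 + 1 = 8.
Hasse bound: |8 − (11+1)| = |-4| = 4 ≤ 2√11 ≈ 6.6332 ✓.


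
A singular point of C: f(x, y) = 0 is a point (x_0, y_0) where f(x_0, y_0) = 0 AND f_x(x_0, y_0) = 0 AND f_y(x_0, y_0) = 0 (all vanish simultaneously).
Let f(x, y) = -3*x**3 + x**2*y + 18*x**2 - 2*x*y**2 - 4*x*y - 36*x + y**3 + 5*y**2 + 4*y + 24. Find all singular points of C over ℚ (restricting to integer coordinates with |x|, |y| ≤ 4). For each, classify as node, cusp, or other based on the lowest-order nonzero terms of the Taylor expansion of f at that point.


Singular points: {(2, 0)}; classification: cusp.

Compute partial derivatives:
  f_x = -9*x**2 + 2*x*y + 36*x - 2*y**2 - 4*y - 36.
  f_y = x**2 - 4*x*y - 4*x + 3*y**2 + 10*y + 4.
Scan x_0 ∈ {−4, ..., 4}. For each x_0, f_y(x_0, y) is a polynomial in y; find its integer roots y ∈ {−4, ..., 4}, then test f_x and f at those candidates.
  x = -4: f_y(-4, y) = 3*y**2 + 26*y + 36; no integer root y with |y| ≤ 4.
  x = -3: f_y(-3, y) = 3*y**2 + 22*y + 25; no integer root y with |y| ≤ 4.
  x = -2: f_y(-2, y) = 3*y**2 + 18*y + 16; no integer root y with |y| ≤ 4.
  x = -1: f_y(-1, y) = 3*y**2 + 14*y + 9; no integer root y with |y| ≤ 4.
  x = 0: f_y(0, y) = 3*y**2 + 10*y + 4; no integer root y with |y| ≤ 4.
  x = 1: f_y(1, y) = 3*y**2 + 6*y + 1; no integer root y with |y| ≤ 4.
  x = 2: f_y(2, y) = 3*y**2 + 2*y; vanishes at y ∈ {0}. (2, 0): f_x = 0, f = 0 — SINGULAR.
  x = 3: f_y(3, y) = 3*y**2 - 2*y + 1; no integer root y with |y| ≤ 4.
  x = 4: f_y(4, y) = 3*y**2 - 6*y + 4; no integer root y with |y| ≤ 4.
Only singular point on the grid: (2, 0).
Classify: substitute x = 2 + u, y = 0 + v and expand: f = -3*u**3 + u**2*v - 2*u*v**2 + v**3 + v**2.
No constant or linear terms (consistent with a singular point). Quadratic part: v**2. Cubic part: -3*u**3 + u**2*v - 2*u*v**2 + v**3.
The quadratic part v**2 is a perfect square, so there is a single (double) tangent line v = 0, i.e. y = 0. Restricting the cubic part to that line (v = 0) leaves -3*u**3 ≠ 0, so f is not divisible by v and the branch is v² ≈ 3*u**3 to lowest order — this is a cusp.
Classification: cusp.


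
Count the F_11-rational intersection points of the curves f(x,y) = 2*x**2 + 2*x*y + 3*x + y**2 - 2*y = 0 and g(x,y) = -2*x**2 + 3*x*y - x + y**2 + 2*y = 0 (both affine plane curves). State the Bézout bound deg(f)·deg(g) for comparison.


Common zeros: {(0, 0)}; count = 1; Bézout bound = 4.

deg(f) = 2, deg(g) = 2, so Bézout bound = 4.
Scan x ∈ F_11. For each x, list the y ∈ F_11 with f(x, y) ≡ 0 and those with g(x, y) ≡ 0 (mod 11); the common zeros in that column are the intersection.
  x = 0: f ≡ 0 at y ∈ {0, 2}; g ≡ 0 at y ∈ {0, 9}; common: {0}.
  x = 1: f ≡ 0 at y ∈ ∅; g ≡ 0 at y ∈ {2, 4}; common: ∅.
  x = 2: f ≡ 0 at y ∈ {2, 7}; g ≡ 0 at y ∈ {5, 9}; common: ∅.
  x = 3: f ≡ 0 at y ∈ ∅; g ≡ 0 at y ∈ ∅; common: ∅.
  x = 4: f ≡ 0 at y ∈ {0, 5}; g ≡ 0 at y ∈ ∅; common: ∅.
  x = 5: f ≡ 0 at y ∈ ∅; g ≡ 0 at y ∈ {0, 5}; common: ∅.
  x = 6: f ≡ 0 at y ∈ {5, 7}; g ≡ 0 at y ∈ ∅; common: ∅.
  x = 7: f ≡ 0 at y ∈ {1, 9}; g ≡ 0 at y ∈ {2, 8}; common: ∅.
  x = 8: f ≡ 0 at y ∈ ∅; g ≡ 0 at y ∈ ∅; common: ∅.
  x = 9: f ≡ 0 at y ∈ ∅; g ≡ 0 at y ∈ ∅; common: ∅.
  x = 10: f ≡ 0 at y ∈ {6, 9}; g ≡ 0 at y ∈ {4, 8}; common: ∅.
Collecting: common zeros = {(0, 0)}, so the count is 1.
Comparison with the Bézout bound: 1 ≤ 4 = deg(f)·deg(g), as expected for curves with no common component (the affine F_11-count falls short of the bound because intersections may lie at infinity, over extension fields, or carry multiplicity).


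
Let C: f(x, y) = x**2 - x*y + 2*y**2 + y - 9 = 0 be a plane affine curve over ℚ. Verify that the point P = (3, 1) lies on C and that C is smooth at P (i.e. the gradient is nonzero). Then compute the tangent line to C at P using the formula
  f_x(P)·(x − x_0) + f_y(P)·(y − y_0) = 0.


Tangent line at P: 5*x + 2*y - 17 = 0.

Step 1: f(3, 1) = 0, so P lies on C.
Step 2: partial derivatives
  f_x(x, y) = 2*x - y, f_y(x, y) = -x + 4*y + 1.
  f_x(P) = 5, f_y(P) = 2 (gradient nonzero, so P is smooth).
Step 3: tangent line at P: 5·(x − 3) + 2·(y − 1) = 0.
Expanding: 5*x + 2*y - 17 = 0.


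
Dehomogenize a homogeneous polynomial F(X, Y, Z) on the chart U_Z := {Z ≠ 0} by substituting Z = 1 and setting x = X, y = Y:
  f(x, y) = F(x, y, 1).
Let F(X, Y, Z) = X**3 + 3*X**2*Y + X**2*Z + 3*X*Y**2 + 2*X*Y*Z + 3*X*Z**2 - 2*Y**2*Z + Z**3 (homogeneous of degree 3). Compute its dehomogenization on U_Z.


f(x, y) = x**3 + 3*x**2*y + x**2 + 3*x*y**2 + 2*x*y + 3*x - 2*y**2 + 1

On U_Z we set Z = 1. Each monomial c·X^i·Y^j·Z^k in F becomes c·x^i·y^j·1^k = c·x^i·y^j.
Substituting Z = 1: F(X, Y, 1) = x**3 + 3*x**2*y + x**2 + 3*x*y**2 + 2*x*y + 3*x - 2*y**2 + 1.
Note: deg(f) ≤ deg(F) = 3; strict inequality happens when F is divisible by Z (lost terms).


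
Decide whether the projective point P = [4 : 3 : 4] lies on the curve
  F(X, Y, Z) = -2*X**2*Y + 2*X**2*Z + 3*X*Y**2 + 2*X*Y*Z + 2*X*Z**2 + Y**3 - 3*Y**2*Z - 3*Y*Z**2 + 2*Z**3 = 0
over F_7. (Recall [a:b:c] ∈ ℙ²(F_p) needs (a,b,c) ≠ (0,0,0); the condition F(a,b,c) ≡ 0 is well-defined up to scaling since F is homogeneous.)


F(4,3,4) ≡ 1 (mod 7); P is NOT on the curve.

Evaluate F(4, 3, 4) term-by-term (mod 7).
  -2*X**2*Y ↦ -2·16·3·1 = -96
  2*X**2*Z ↦ 2·16·1·4 = 128
  3*X*Y**2 ↦ 3·4·9·1 = 108
  2*X*Y*Z ↦ 2·4·3·4 = 96
  2*X*Z**2 ↦ 2·4·1·16 = 128
  Y**3 ↦ 1·1·27·1 = 27
  -3*Y**2*Z ↦ -3·1·9·4 = -108
  -3*Y*Z**2 ↦ -3·1·3·16 = -144
  2*Z**3 ↦ 2·1·1·64 = 128
Sum: F(4, 3, 4) = (-96) + (128) + (108) + (96) + (128) + (27) + (-108) + (-144) + (128) = 267.
Reducing mod 7: 267 ≡ 1 (mod 7).
Since F(a, b, c) ≡ 1 ≠ 0 (mod 7), P does NOT lie on the curve.


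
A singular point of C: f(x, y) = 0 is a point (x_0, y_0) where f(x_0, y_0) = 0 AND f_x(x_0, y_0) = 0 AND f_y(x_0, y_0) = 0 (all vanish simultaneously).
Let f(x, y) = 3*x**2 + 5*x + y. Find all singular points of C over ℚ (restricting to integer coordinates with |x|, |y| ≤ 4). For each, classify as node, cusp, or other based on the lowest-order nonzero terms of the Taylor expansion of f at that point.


No singular points in the scanned grid; C is smooth there.

Compute partial derivatives:
  f_x = 6*x + 5.
  f_y = 1.
f_y = 1 is a nonzero constant, so f_y never vanishes: no point (x, y) can satisfy f = f_x = f_y = 0. In particular no (x, y) ∈ {−4, ..., 4}² is singular; the curve is smooth.


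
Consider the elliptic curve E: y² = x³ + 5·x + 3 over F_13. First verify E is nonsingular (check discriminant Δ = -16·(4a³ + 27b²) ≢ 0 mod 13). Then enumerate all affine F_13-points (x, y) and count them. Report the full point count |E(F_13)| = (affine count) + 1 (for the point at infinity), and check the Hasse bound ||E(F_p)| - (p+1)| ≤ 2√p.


Affine points = {(0, 4), (0, 9), (1, 3), (1, 10), (4, 3), (4, 10), (5, 6), (5, 7), (7, 2), (7, 11), (8, 3), (8, 10), (9, 6), (9, 7), (10, 0), (12, 6), (12, 7)}; affine count = 17; |E(F_13)| = 18.

Discriminant check: Δ ∝ 4a³ + 27b² = 4·5³ + 27·3² = 4·125 + 27·9 ≡ 2 (mod 13). Nonzero ⇒ E is nonsingular.
For each x ∈ F_13, compute rhs = x³ + 5·x + 3 mod 13, then count y ∈ F_13 with y² ≡ rhs.
  x = 0: rhs = 3, matching y values: 4, 9 (2 points).
  x = 1: rhs = 9, matching y values: 3, 10 (2 points).
  x = 2: rhs = 8, matching y values: none (0 points).
  x = 3: rhs = 6, matching y values: none (0 points).
  x = 4: rhs = 9, matching y values: 3, 10 (2 points).
  x = 5: rhs = 10, matching y values: 6, 7 (2 points).
  x = 6: rhs = 2, matching y values: none (0 points).
  x = 7: rhs = 4, matching y values: 2, 11 (2 points).
  x = 8: rhs = 9, matching y values: 3, 10 (2 points).
  x = 9: rhs = 10, matching y values: 6, 7 (2 points).
  x = 10: rhs = 0, matching y values: 0 (1 points).
  x = 11: rhs = 11, matching y values: none (0 points).
  x = 12: rhs = 10, matching y values: 6, 7 (2 points).
Total affine count: 17.
Full point count |E(F_13)| = 17 + 1 = 18.
Hasse bound: |18 − (13+1)| = |4| = 4 ≤ 2√13 ≈ 7.2111 ✓.


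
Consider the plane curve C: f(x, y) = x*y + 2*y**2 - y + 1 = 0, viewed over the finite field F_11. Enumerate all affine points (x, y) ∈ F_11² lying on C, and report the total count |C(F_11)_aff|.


Affine F_11-points: {(0, 8), (0, 9), (1, 4), (1, 7), (2, 2), (2, 3), (4, 5), (4, 10), (9, 1), (9, 6)}; count = 10.

For each of the 121 pairs (x, y) ∈ F_11², evaluate f(x, y) mod 11. Record the zeros.
  x = 0: [0↦1, 1↦2, 2↦7, 3↦5, 4↦7, 5↦2, 6↦1, 7↦4, 8↦0, 9↦0, 10↦4]  zeros at y ∈ {8, 9}
  x = 1: [0↦1, 1↦3, 2↦9, 3↦8, 4↦0, 5↦7, 6↦7, 7↦0, 8↦8, 9↦9, 10↦3]  zeros at y ∈ {4, 7}
  x = 2: [0↦1, 1↦4, 2↦0, 3↦0, 4↦4, 5↦1, 6↦2, 7↦7, 8↦5, 9↦7, 10↦2]  zeros at y ∈ {2, 3}
  x = 3: [0↦1, 1↦5, 2↦2, 3↦3, 4↦8, 5↦6, 6↦8, 7↦3, 8↦2, 9↦5, 10↦1]  zeros at y ∈ ∅
  x = 4: [0↦1, 1↦6, 2↦4, 3↦6, 4↦1, 5↦0, 6↦3, 7↦10, 8↦10, 9↦3, 10↦0]  zeros at y ∈ {5, 10}
  x = 5: [0↦1, 1↦7, 2↦6, 3↦9, 4↦5, 5↦5, 6↦9, 7↦6, 8↦7, 9↦1, 10↦10]  zeros at y ∈ ∅
  x = 6: [0↦1, 1↦8, 2↦8, 3↦1, 4↦9, 5↦10, 6↦4, 7↦2, 8↦4, 9↦10, 10↦9]  zeros at y ∈ ∅
  x = 7: [0↦1, 1↦9, 2↦10, 3↦4, 4↦2, 5↦4, 6↦10, 7↦9, 8↦1, 9↦8, 10↦8]  zeros at y ∈ ∅
  x = 8: [0↦1, 1↦10, 2↦1, 3↦7, 4↦6, 5↦9, 6↦5, 7↦5, 8↦9, 9↦6, 10↦7]  zeros at y ∈ ∅
  x = 9: [0↦1, 1↦0, 2↦3, 3↦10, 4↦10, 5↦3, 6↦0, 7↦1, 8↦6, 9↦4, 10↦6]  zeros at y ∈ {1, 6}
  x = 10: [0↦1, 1↦1, 2↦5, 3↦2, 4↦3, 5↦8, 6↦6, 7↦8, 8↦3, 9↦2, 10↦5]  zeros at y ∈ ∅
Collecting zeros: affine points = {(0, 8), (0, 9), (1, 4), (1, 7), (2, 2), (2, 3), (4, 5), (4, 10), (9, 1), (9, 6)}.
Total count |C(F_11)_aff| = 10.


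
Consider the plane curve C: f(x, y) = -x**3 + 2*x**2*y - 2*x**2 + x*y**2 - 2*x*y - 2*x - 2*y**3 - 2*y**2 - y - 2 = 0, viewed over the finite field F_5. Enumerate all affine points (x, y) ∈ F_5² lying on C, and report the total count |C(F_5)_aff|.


Affine F_5-points: {(1, 4), (3, 3), (4, 4)}; count = 3.

For each of the 25 pairs (x, y) ∈ F_5², evaluate f(x, y) mod 5. Record the zeros.
  x = 0: [0↦3, 1↦3, 2↦2, 3↦3, 4↦4]  zeros at y ∈ ∅
  x = 1: [0↦3, 1↦4, 2↦1, 3↦2, 4↦0]  zeros at y ∈ {4}
  x = 2: [0↦3, 1↦4, 2↦3, 3↦3, 4↦2]  zeros at y ∈ ∅
  x = 3: [0↦2, 1↦2, 2↦2, 3↦0, 4↦4]  zeros at y ∈ {3}
  x = 4: [0↦4, 1↦2, 2↦2, 3↦2, 4↦0]  zeros at y ∈ {4}
Collecting zeros: affine points = {(1, 4), (3, 3), (4, 4)}.
Total count |C(F_5)_aff| = 3.


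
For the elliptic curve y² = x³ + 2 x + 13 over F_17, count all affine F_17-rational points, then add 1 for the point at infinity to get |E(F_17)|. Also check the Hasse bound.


Affine points = {(0, 8), (0, 9), (1, 4), (1, 13), (2, 5), (2, 12), (4, 0), (7, 8), (7, 9), (10, 8), (10, 9), (13, 3), (13, 14), (15, 1), (15, 16)}; affine count = 15; |E(F_17)| = 16.

Discriminant check: Δ ∝ 4a³ + 27b² = 4·2³ + 27·13² = 4·8 + 27·169 ≡ 5 (mod 17). Nonzero ⇒ E is nonsingular.
For each x ∈ F_17, compute rhs = x³ + 2·x + 13 mod 17, then count y ∈ F_17 with y² ≡ rhs.
  x = 0: rhs = 13, matching y values: 8, 9 (2 points).
  x = 1: rhs = 16, matching y values: 4, 13 (2 points).
  x = 2: rhs = 8, matching y values: 5, 12 (2 points).
  x = 3: rhs = 12, matching y values: none (0 points).
  x = 4: rhs = 0, matching y values: 0 (1 points).
  x = 5: rhs = 12, matching y values: none (0 points).
  x = 6: rhs = 3, matching y values: none (0 points).
  x = 7: rhs = 13, matching y values: 8, 9 (2 points).
  x = 8: rhs = 14, matching y values: none (0 points).
  x = 9: rhs = 12, matching y values: none (0 points).
  x = 10: rhs = 13, matching y values: 8, 9 (2 points).
  x = 11: rhs = 6, matching y values: none (0 points).
  x = 12: rhs = 14, matching y values: none (0 points).
  x = 13: rhs = 9, matching y values: 3, 14 (2 points).
  x = 14: rhs = 14, matching y values: none (0 points).
  x = 15: rhs = 1, matching y values: 1, 16 (2 points).
  x = 16: rhs = 10, matching y values: none (0 points).
Total affine count: 15.
Full point count |E(F_17)| = 15 + 1 = 16.
Hasse bound: |16 − (17+1)| = |-2| = 2 ≤ 2√17 ≈ 8.2462 ✓.


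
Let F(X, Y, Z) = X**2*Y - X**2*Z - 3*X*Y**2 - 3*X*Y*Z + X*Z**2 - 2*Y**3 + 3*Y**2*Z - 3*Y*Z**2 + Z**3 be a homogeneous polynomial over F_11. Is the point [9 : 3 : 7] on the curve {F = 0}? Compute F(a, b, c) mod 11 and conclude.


F(9,3,7) ≡ 4 (mod 11); P is NOT on the curve.

Evaluate F(9, 3, 7) term-by-term (mod 11).
  X**2*Y ↦ 1·81·3·1 = 243
  -X**2*Z ↦ -1·81·1·7 = -567
  -3*X*Y**2 ↦ -3·9·9·1 = -243
  -3*X*Y*Z ↦ -3·9·3·7 = -567
  X*Z**2 ↦ 1·9·1·49 = 441
  -2*Y**3 ↦ -2·1·27·1 = -54
  3*Y**2*Z ↦ 3·1·9·7 = 189
  -3*Y*Z**2 ↦ -3·1·3·49 = -441
  Z**3 ↦ 1·1·1·343 = 343
Sum: F(9, 3, 7) = (243) + (-567) + (-243) + (-567) + (441) + (-54) + (189) + (-441) + (343) = -656.
Reducing mod 11: -656 ≡ 4 (mod 11).
Since F(a, b, c) ≡ 4 ≠ 0 (mod 11), P does NOT lie on the curve.


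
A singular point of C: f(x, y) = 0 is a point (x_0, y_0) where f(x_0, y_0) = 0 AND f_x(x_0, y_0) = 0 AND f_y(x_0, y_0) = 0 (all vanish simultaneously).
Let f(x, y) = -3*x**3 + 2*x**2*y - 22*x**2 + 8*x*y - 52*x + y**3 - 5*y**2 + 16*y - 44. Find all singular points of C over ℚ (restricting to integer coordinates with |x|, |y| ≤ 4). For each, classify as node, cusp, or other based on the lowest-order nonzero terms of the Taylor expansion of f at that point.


Singular points: {(-2, 2)}; classification: cusp.

Compute partial derivatives:
  f_x = -9*x**2 + 4*x*y - 44*x + 8*y - 52.
  f_y = 2*x**2 + 8*x + 3*y**2 - 10*y + 16.
Scan x_0 ∈ {−4, ..., 4}. For each x_0, f_y(x_0, y) is a polynomial in y; find its integer roots y ∈ {−4, ..., 4}, then test f_x and f at those candidates.
  x = -4: f_y(-4, y) = 3*y**2 - 10*y + 16; no integer root y with |y| ≤ 4.
  x = -3: f_y(-3, y) = 3*y**2 - 10*y + 10; no integer root y with |y| ≤ 4.
  x = -2: f_y(-2, y) = 3*y**2 - 10*y + 8; vanishes at y ∈ {2}. (-2, 2): f_x = 0, f = 0 — SINGULAR.
  x = -1: f_y(-1, y) = 3*y**2 - 10*y + 10; no integer root y with |y| ≤ 4.
  x = 0: f_y(0, y) = 3*y**2 - 10*y + 16; no integer root y with |y| ≤ 4.
  x = 1: f_y(1, y) = 3*y**2 - 10*y + 26; no integer root y with |y| ≤ 4.
  x = 2: f_y(2, y) = 3*y**2 - 10*y + 40; no integer root y with |y| ≤ 4.
  x = 3: f_y(3, y) = 3*y**2 - 10*y + 58; no integer root y with |y| ≤ 4.
  x = 4: f_y(4, y) = 3*y**2 - 10*y + 80; no integer root y with |y| ≤ 4.
Only singular point on the grid: (-2, 2).
Classify: substitute x = -2 + u, y = 2 + v and expand: f = -3*u**3 + 2*u**2*v + v**3 + v**2.
No constant or linear terms (consistent with a singular point). Quadratic part: v**2. Cubic part: -3*u**3 + 2*u**2*v + v**3.
The quadratic part v**2 is a perfect square, so there is a single (double) tangent line v = 0, i.e. y = 2. Restricting the cubic part to that line (v = 0) leaves -3*u**3 ≠ 0, so f is not divisible by v and the branch is v² ≈ 3*u**3 to lowest order — this is a cusp.
Classification: cusp.


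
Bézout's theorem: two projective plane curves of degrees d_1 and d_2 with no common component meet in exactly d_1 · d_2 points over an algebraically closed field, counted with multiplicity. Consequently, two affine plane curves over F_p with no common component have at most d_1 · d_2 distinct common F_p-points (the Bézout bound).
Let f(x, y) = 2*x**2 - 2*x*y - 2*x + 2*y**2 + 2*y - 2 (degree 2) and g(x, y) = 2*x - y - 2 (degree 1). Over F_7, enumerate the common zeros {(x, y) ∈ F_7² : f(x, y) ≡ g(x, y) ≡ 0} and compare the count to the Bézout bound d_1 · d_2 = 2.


Common zeros: ∅; count = 0; Bézout bound = 2.

deg(f) = 2, deg(g) = 1, so Bézout bound = 2.
Scan x ∈ F_7. For each x, list the y ∈ F_7 with f(x, y) ≡ 0 and those with g(x, y) ≡ 0 (mod 7); the common zeros in that column are the intersection.
  x = 0: f ≡ 0 at y ∈ ∅; g ≡ 0 at y ∈ {5}; common: ∅.
  x = 1: f ≡ 0 at y ∈ {1, 6}; g ≡ 0 at y ∈ {0}; common: ∅.
  x = 2: f ≡ 0 at y ∈ {3, 5}; g ≡ 0 at y ∈ {2}; common: ∅.
  x = 3: f ≡ 0 at y ∈ ∅; g ≡ 0 at y ∈ {4}; common: ∅.
  x = 4: f ≡ 0 at y ∈ {5}; g ≡ 0 at y ∈ {6}; common: ∅.
  x = 5: f ≡ 0 at y ∈ ∅; g ≡ 0 at y ∈ {1}; common: ∅.
  x = 6: f ≡ 0 at y ∈ {6}; g ≡ 0 at y ∈ {3}; common: ∅.
Collecting: common zeros = ∅, so the count is 0.
Comparison with the Bézout bound: 0 ≤ 2 = deg(f)·deg(g), as expected for curves with no common component (the affine F_7-count falls short of the bound because intersections may lie at infinity, over extension fields, or carry multiplicity).


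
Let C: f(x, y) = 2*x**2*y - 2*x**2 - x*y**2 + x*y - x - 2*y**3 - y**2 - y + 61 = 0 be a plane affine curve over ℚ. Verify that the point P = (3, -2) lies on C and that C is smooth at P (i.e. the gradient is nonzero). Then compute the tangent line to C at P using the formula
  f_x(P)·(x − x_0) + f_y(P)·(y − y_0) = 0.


Tangent line at P: -43*x + 12*y + 153 = 0.

Step 1: f(3, -2) = 0, so P lies on C.
Step 2: partial derivatives
  f_x(x, y) = 4*x*y - 4*x - y**2 + y - 1, f_y(x, y) = 2*x**2 - 2*x*y + x - 6*y**2 - 2*y - 1.
  f_x(P) = -43, f_y(P) = 12 (gradient nonzero, so P is smooth).
Step 3: tangent line at P: -43·(x − 3) + 12·(y − -2) = 0.
Expanding: -43*x + 12*y + 153 = 0.


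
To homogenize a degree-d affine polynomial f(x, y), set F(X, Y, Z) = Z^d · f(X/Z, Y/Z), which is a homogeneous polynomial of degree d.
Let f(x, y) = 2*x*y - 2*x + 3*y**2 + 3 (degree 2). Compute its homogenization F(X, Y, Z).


F(X, Y, Z) = 2*X*Y - 2*X*Z + 3*Y**2 + 3*Z**2

deg(f) = 2.
Substitute x = X/Z, y = Y/Z into f, then multiply by Z^2.
  monomial 2·x^1·y^1 ↦ 2·X^1·Y^1·Z^0.
  monomial -2·x^1·y^0 ↦ -2·X^1·Y^0·Z^1.
  monomial 3·x^0·y^2 ↦ 3·X^0·Y^2·Z^0.
  monomial 3·x^0·y^0 ↦ 3·X^0·Y^0·Z^2.
Collecting: F(X, Y, Z) = 2*X*Y - 2*X*Z + 3*Y**2 + 3*Z**2.


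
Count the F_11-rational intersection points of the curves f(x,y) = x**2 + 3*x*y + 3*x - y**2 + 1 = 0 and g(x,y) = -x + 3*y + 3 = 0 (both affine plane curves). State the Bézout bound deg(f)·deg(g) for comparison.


Common zeros: {(0, 10), (10, 6)}; count = 2; Bézout bound = 2.

deg(f) = 2, deg(g) = 1, so Bézout bound = 2.
Scan x ∈ F_11. For each x, list the y ∈ F_11 with f(x, y) ≡ 0 and those with g(x, y) ≡ 0 (mod 11); the common zeros in that column are the intersection.
  x = 0: f ≡ 0 at y ∈ {1, 10}; g ≡ 0 at y ∈ {10}; common: {10}.
  x = 1: f ≡ 0 at y ∈ ∅; g ≡ 0 at y ∈ {3}; common: ∅.
  x = 2: f ≡ 0 at y ∈ {0, 6}; g ≡ 0 at y ∈ {7}; common: ∅.
  x = 3: f ≡ 0 at y ∈ {2, 7}; g ≡ 0 at y ∈ {0}; common: ∅.
  x = 4: f ≡ 0 at y ∈ ∅; g ≡ 0 at y ∈ {4}; common: ∅.
  x = 5: f ≡ 0 at y ∈ {1, 3}; g ≡ 0 at y ∈ {8}; common: ∅.
  x = 6: f ≡ 0 at y ∈ {0, 7}; g ≡ 0 at y ∈ {1}; common: ∅.
  x = 7: f ≡ 0 at y ∈ ∅; g ≡ 0 at y ∈ {5}; common: ∅.
  x = 8: f ≡ 0 at y ∈ ∅; g ≡ 0 at y ∈ {9}; common: ∅.
  x = 9: f ≡ 0 at y ∈ ∅; g ≡ 0 at y ∈ {2}; common: ∅.
  x = 10: f ≡ 0 at y ∈ {2, 6}; g ≡ 0 at y ∈ {6}; common: {6}.
Collecting: common zeros = {(0, 10), (10, 6)}, so the count is 2.
Comparison with the Bézout bound: 2 ≤ 2 = deg(f)·deg(g), as expected for curves with no common component (the bound is attained).


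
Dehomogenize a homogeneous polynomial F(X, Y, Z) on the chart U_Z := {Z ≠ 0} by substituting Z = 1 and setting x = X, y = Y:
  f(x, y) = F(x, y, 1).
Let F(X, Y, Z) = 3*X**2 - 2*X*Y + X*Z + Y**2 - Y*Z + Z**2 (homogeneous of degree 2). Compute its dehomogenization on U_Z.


f(x, y) = 3*x**2 - 2*x*y + x + y**2 - y + 1

On U_Z we set Z = 1. Each monomial c·X^i·Y^j·Z^k in F becomes c·x^i·y^j·1^k = c·x^i·y^j.
Substituting Z = 1: F(X, Y, 1) = 3*x**2 - 2*x*y + x + y**2 - y + 1.
Note: deg(f) ≤ deg(F) = 2; strict inequality happens when F is divisible by Z (lost terms).


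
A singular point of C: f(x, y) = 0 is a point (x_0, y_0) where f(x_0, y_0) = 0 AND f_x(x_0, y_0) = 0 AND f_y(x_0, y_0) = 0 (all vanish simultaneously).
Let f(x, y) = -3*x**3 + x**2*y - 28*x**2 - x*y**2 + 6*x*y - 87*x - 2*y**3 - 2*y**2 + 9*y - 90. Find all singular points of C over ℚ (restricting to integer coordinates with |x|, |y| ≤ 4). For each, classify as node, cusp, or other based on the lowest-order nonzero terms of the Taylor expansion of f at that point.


Singular points: {(-3, 0)}; classification: node.

Compute partial derivatives:
  f_x = -9*x**2 + 2*x*y - 56*x - y**2 + 6*y - 87.
  f_y = x**2 - 2*x*y + 6*x - 6*y**2 - 4*y + 9.
Scan x_0 ∈ {−4, ..., 4}. For each x_0, f_y(x_0, y) is a polynomial in y; find its integer roots y ∈ {−4, ..., 4}, then test f_x and f at those candidates.
  x = -4: f_y(-4, y) = -6*y**2 + 4*y + 1; no integer root y with |y| ≤ 4.
  x = -3: f_y(-3, y) = -6*y**2 + 2*y; vanishes at y ∈ {0}. (-3, 0): f_x = 0, f = 0 — SINGULAR.
  x = -2: f_y(-2, y) = 1 - 6*y**2; no integer root y with |y| ≤ 4.
  x = -1: f_y(-1, y) = -6*y**2 - 2*y + 4; vanishes at y ∈ {-1}. (-1, -1): f_x = -45 ≠ 0.
  x = 0: f_y(0, y) = -6*y**2 - 4*y + 9; no integer root y with |y| ≤ 4.
  x = 1: f_y(1, y) = -6*y**2 - 6*y + 16; no integer root y with |y| ≤ 4.
  x = 2: f_y(2, y) = -6*y**2 - 8*y + 25; no integer root y with |y| ≤ 4.
  x = 3: f_y(3, y) = -6*y**2 - 10*y + 36; no integer root y with |y| ≤ 4.
  x = 4: f_y(4, y) = -6*y**2 - 12*y + 49; no integer root y with |y| ≤ 4.
Only singular point on the grid: (-3, 0).
Classify: substitute x = -3 + u, y = 0 + v and expand: f = -3*u**3 + u**2*v - u**2 - u*v**2 - 2*v**3 + v**2.
No constant or linear terms (consistent with a singular point). Quadratic part: -u**2 + v**2. Cubic part: -3*u**3 + u**2*v - u*v**2 - 2*v**3.
The quadratic part v**2 - u**2 = (v − u)(v + u) splits into two distinct linear factors, so there are two distinct tangent lines y − 0 = ±(x − -3) — this is a node (ordinary double point).
Classification: node.


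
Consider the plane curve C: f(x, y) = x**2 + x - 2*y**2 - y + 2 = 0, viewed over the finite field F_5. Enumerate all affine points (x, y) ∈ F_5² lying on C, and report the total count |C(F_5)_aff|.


Affine F_5-points: {(2, 1)}; count = 1.

For each of the 25 pairs (x, y) ∈ F_5², evaluate f(x, y) mod 5. Record the zeros.
  x = 0: [0↦2, 1↦4, 2↦2, 3↦1, 4↦1]  zeros at y ∈ ∅
  x = 1: [0↦4, 1↦1, 2↦4, 3↦3, 4↦3]  zeros at y ∈ ∅
  x = 2: [0↦3, 1↦0, 2↦3, 3↦2, 4↦2]  zeros at y ∈ {1}
  x = 3: [0↦4, 1↦1, 2↦4, 3↦3, 4↦3]  zeros at y ∈ ∅
  x = 4: [0↦2, 1↦4, 2↦2, 3↦1, 4↦1]  zeros at y ∈ ∅
Collecting zeros: affine points = {(2, 1)}.
Total count |C(F_5)_aff| = 1.


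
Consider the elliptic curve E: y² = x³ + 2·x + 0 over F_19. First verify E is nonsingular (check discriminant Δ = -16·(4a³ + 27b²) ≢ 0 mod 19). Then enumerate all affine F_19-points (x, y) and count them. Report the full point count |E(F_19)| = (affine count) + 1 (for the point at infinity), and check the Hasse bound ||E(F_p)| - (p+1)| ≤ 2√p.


Affine points = {(0, 0), (6, 0), (9, 5), (9, 14), (11, 2), (11, 17), (12, 2), (12, 17), (13, 0), (14, 6), (14, 13), (15, 2), (15, 17), (16, 9), (16, 10), (17, 8), (17, 11), (18, 4), (18, 15)}; affine count = 19; |E(F_19)| = 20.

Discriminant check: Δ ∝ 4a³ + 27b² = 4·2³ + 27·0² = 4·8 + 27·0 ≡ 13 (mod 19). Nonzero ⇒ E is nonsingular.
For each x ∈ F_19, compute rhs = x³ + 2·x + 0 mod 19, then count y ∈ F_19 with y² ≡ rhs.
  x = 0: rhs = 0, matching y values: 0 (1 points).
  x = 1: rhs = 3, matching y values: none (0 points).
  x = 2: rhs = 12, matching y values: none (0 points).
  x = 3: rhs = 14, matching y values: none (0 points).
  x = 4: rhs = 15, matching y values: none (0 points).
  x = 5: rhs = 2, matching y values: none (0 points).
  x = 6: rhs = 0, matching y values: 0 (1 points).
  x = 7: rhs = 15, matching y values: none (0 points).
  x = 8: rhs = 15, matching y values: none (0 points).
  x = 9: rhs = 6, matching y values: 5, 14 (2 points).
  x = 10: rhs = 13, matching y values: none (0 points).
  x = 11: rhs = 4, matching y values: 2, 17 (2 points).
  x = 12: rhs = 4, matching y values: 2, 17 (2 points).
  x = 13: rhs = 0, matching y values: 0 (1 points).
  x = 14: rhs = 17, matching y values: 6, 13 (2 points).
  x = 15: rhs = 4, matching y values: 2, 17 (2 points).
  x = 16: rhs = 5, matching y values: 9, 10 (2 points).
  x = 17: rhs = 7, matching y values: 8, 11 (2 points).
  x = 18: rhs = 16, matching y values: 4, 15 (2 points).
Total affine count: 19.
Full point count |E(F_19)| = 19 + 1 = 20.
Hasse bound: |20 − (19+1)| = |0| = 0 ≤ 2√19 ≈ 8.7178 ✓.


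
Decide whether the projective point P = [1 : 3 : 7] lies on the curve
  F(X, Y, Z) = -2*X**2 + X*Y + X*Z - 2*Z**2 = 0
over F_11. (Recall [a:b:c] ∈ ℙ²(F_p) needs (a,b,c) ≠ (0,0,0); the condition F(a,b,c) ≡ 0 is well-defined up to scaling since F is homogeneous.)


F(1,3,7) ≡ 9 (mod 11); P is NOT on the curve.

Evaluate F(1, 3, 7) term-by-term (mod 11).
  -2*X**2 ↦ -2·1·1·1 = -2
  X*Y ↦ 1·1·3·1 = 3
  X*Z ↦ 1·1·1·7 = 7
  -2*Z**2 ↦ -2·1·1·49 = -98
Sum: F(1, 3, 7) = (-2) + (3) + (7) + (-98) = -90.
Reducing mod 11: -90 ≡ 9 (mod 11).
Since F(a, b, c) ≡ 9 ≠ 0 (mod 11), P does NOT lie on the curve.


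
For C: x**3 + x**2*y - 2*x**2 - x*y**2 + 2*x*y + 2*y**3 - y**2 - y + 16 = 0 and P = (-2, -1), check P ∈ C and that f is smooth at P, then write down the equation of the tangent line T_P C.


Tangent line at P: 21*x + 3*y + 45 = 0.

Step 1: f(-2, -1) = 0, so P lies on C.
Step 2: partial derivatives
  f_x(x, y) = 3*x**2 + 2*x*y - 4*x - y**2 + 2*y, f_y(x, y) = x**2 - 2*x*y + 2*x + 6*y**2 - 2*y - 1.
  f_x(P) = 21, f_y(P) = 3 (gradient nonzero, so P is smooth).
Step 3: tangent line at P: 21·(x − -2) + 3·(y − -1) = 0.
Expanding: 21*x + 3*y + 45 = 0.


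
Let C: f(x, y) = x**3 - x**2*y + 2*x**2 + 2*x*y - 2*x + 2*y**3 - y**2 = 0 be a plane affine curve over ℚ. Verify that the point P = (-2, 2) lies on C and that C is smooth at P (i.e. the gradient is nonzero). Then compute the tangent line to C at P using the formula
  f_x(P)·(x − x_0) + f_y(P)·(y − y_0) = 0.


Tangent line at P: 14*x + 12*y + 4 = 0.

Step 1: f(-2, 2) = 0, so P lies on C.
Step 2: partial derivatives
  f_x(x, y) = 3*x**2 - 2*x*y + 4*x + 2*y - 2, f_y(x, y) = -x**2 + 2*x + 6*y**2 - 2*y.
  f_x(P) = 14, f_y(P) = 12 (gradient nonzero, so P is smooth).
Step 3: tangent line at P: 14·(x − -2) + 12·(y − 2) = 0.
Expanding: 14*x + 12*y + 4 = 0.


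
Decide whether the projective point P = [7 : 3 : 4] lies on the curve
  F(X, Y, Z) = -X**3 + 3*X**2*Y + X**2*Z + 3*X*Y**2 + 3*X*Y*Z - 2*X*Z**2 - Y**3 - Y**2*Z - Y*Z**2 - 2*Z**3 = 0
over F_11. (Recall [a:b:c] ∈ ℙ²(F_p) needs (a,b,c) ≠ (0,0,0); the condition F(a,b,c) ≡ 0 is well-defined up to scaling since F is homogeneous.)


F(7,3,4) ≡ 8 (mod 11); P is NOT on the curve.

Evaluate F(7, 3, 4) term-by-term (mod 11).
  -X**3 ↦ -1·343·1·1 = -343
  3*X**2*Y ↦ 3·49·3·1 = 441
  X**2*Z ↦ 1·49·1·4 = 196
  3*X*Y**2 ↦ 3·7·9·1 = 189
  3*X*Y*Z ↦ 3·7·3·4 = 252
  -2*X*Z**2 ↦ -2·7·1·16 = -224
  -Y**3 ↦ -1·1·27·1 = -27
  -Y**2*Z ↦ -1·1·9·4 = -36
  -Y*Z**2 ↦ -1·1·3·16 = -48
  -2*Z**3 ↦ -2·1·1·64 = -128
Sum: F(7, 3, 4) = (-343) + (441) + (196) + (189) + (252) + (-224) + (-27) + (-36) + (-48) + (-128) = 272.
Reducing mod 11: 272 ≡ 8 (mod 11).
Since F(a, b, c) ≡ 8 ≠ 0 (mod 11), P does NOT lie on the curve.


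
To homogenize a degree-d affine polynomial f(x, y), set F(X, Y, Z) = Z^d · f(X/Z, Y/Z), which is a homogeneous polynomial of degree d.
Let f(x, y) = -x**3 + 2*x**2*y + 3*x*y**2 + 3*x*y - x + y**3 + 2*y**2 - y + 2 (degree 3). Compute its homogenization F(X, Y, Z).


F(X, Y, Z) = -X**3 + 2*X**2*Y + 3*X*Y**2 + 3*X*Y*Z - X*Z**2 + Y**3 + 2*Y**2*Z - Y*Z**2 + 2*Z**3

deg(f) = 3.
Substitute x = X/Z, y = Y/Z into f, then multiply by Z^3.
  monomial -1·x^3·y^0 ↦ -1·X^3·Y^0·Z^0.
  monomial 2·x^2·y^1 ↦ 2·X^2·Y^1·Z^0.
  monomial 3·x^1·y^2 ↦ 3·X^1·Y^2·Z^0.
  monomial 3·x^1·y^1 ↦ 3·X^1·Y^1·Z^1.
  monomial -1·x^1·y^0 ↦ -1·X^1·Y^0·Z^2.
  monomial 1·x^0·y^3 ↦ 1·X^0·Y^3·Z^0.
  monomial 2·x^0·y^2 ↦ 2·X^0·Y^2·Z^1.
  monomial -1·x^0·y^1 ↦ -1·X^0·Y^1·Z^2.
  monomial 2·x^0·y^0 ↦ 2·X^0·Y^0·Z^3.
Collecting: F(X, Y, Z) = -X**3 + 2*X**2*Y + 3*X*Y**2 + 3*X*Y*Z - X*Z**2 + Y**3 + 2*Y**2*Z - Y*Z**2 + 2*Z**3.


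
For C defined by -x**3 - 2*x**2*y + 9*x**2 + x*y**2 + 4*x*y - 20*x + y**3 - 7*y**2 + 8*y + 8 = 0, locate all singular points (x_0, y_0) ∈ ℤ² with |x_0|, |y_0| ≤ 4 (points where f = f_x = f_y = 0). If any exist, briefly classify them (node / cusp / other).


Singular points: {(2, 2)}; classification: node.

Compute partial derivatives:
  f_x = -3*x**2 - 4*x*y + 18*x + y**2 + 4*y - 20.
  f_y = -2*x**2 + 2*x*y + 4*x + 3*y**2 - 14*y + 8.
Scan x_0 ∈ {−4, ..., 4}. For each x_0, f_y(x_0, y) is a polynomial in y; find its integer roots y ∈ {−4, ..., 4}, then test f_x and f at those candidates.
  x = -4: f_y(-4, y) = 3*y**2 - 22*y - 40; no integer root y with |y| ≤ 4.
  x = -3: f_y(-3, y) = 3*y**2 - 20*y - 22; no integer root y with |y| ≤ 4.
  x = -2: f_y(-2, y) = 3*y**2 - 18*y - 8; no integer root y with |y| ≤ 4.
  x = -1: f_y(-1, y) = 3*y**2 - 16*y + 2; no integer root y with |y| ≤ 4.
  x = 0: f_y(0, y) = 3*y**2 - 14*y + 8; vanishes at y ∈ {4}. (0, 4): f_x = 12 ≠ 0.
  x = 1: f_y(1, y) = 3*y**2 - 12*y + 10; no integer root y with |y| ≤ 4.
  x = 2: f_y(2, y) = 3*y**2 - 10*y + 8; vanishes at y ∈ {2}. (2, 2): f_x = 0, f = 0 — SINGULAR.
  x = 3: f_y(3, y) = 3*y**2 - 8*y + 2; no integer root y with |y| ≤ 4.
  x = 4: f_y(4, y) = 3*y**2 - 6*y - 8; no integer root y with |y| ≤ 4.
Only singular point on the grid: (2, 2).
Classify: substitute x = 2 + u, y = 2 + v and expand: f = -u**3 - 2*u**2*v - u**2 + u*v**2 + v**3 + v**2.
No constant or linear terms (consistent with a singular point). Quadratic part: -u**2 + v**2. Cubic part: -u**3 - 2*u**2*v + u*v**2 + v**3.
The quadratic part v**2 - u**2 = (v − u)(v + u) splits into two distinct linear factors, so there are two distinct tangent lines y − 2 = ±(x − 2) — this is a node (ordinary double point).
Classification: node.


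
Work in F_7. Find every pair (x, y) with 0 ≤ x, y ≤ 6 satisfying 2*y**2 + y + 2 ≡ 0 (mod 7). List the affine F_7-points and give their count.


Affine F_7-points: ∅; count = 0.

For each of the 49 pairs (x, y) ∈ F_7², evaluate f(x, y) mod 7. Record the zeros.
  x = 0: [0↦2, 1↦5, 2↦5, 3↦2, 4↦3, 5↦1, 6↦3]  zeros at y ∈ ∅
  x = 1: [0↦2, 1↦5, 2↦5, 3↦2, 4↦3, 5↦1, 6↦3]  zeros at y ∈ ∅
  x = 2: [0↦2, 1↦5, 2↦5, 3↦2, 4↦3, 5↦1, 6↦3]  zeros at y ∈ ∅
  x = 3: [0↦2, 1↦5, 2↦5, 3↦2, 4↦3, 5↦1, 6↦3]  zeros at y ∈ ∅
  x = 4: [0↦2, 1↦5, 2↦5, 3↦2, 4↦3, 5↦1, 6↦3]  zeros at y ∈ ∅
  x = 5: [0↦2, 1↦5, 2↦5, 3↦2, 4↦3, 5↦1, 6↦3]  zeros at y ∈ ∅
  x = 6: [0↦2, 1↦5, 2↦5, 3↦2, 4↦3, 5↦1, 6↦3]  zeros at y ∈ ∅
Collecting zeros: affine points = ∅.
Total count |C(F_7)_aff| = 0.


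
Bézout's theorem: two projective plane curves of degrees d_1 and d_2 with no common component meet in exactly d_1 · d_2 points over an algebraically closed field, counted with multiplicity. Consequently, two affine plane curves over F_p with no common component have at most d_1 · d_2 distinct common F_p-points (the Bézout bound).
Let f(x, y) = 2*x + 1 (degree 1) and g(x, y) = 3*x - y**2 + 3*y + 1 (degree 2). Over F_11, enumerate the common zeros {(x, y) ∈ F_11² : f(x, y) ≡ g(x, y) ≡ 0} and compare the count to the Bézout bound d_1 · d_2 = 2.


Common zeros: ∅; count = 0; Bézout bound = 2.

deg(f) = 1, deg(g) = 2, so Bézout bound = 2.
Scan x ∈ F_11. For each x, list the y ∈ F_11 with f(x, y) ≡ 0 and those with g(x, y) ≡ 0 (mod 11); the common zeros in that column are the intersection.
  x = 0: f ≡ 0 at y ∈ ∅; g ≡ 0 at y ∈ ∅; common: ∅.
  x = 1: f ≡ 0 at y ∈ ∅; g ≡ 0 at y ∈ {4, 10}; common: ∅.
  x = 2: f ≡ 0 at y ∈ ∅; g ≡ 0 at y ∈ {6, 8}; common: ∅.
  x = 3: f ≡ 0 at y ∈ ∅; g ≡ 0 at y ∈ {5, 9}; common: ∅.
  x = 4: f ≡ 0 at y ∈ ∅; g ≡ 0 at y ∈ ∅; common: ∅.
  x = 5: f ≡ 0 at y ∈ {0, 1, 2, 3, 4, 5, 6, 7, 8, 9, 10}; g ≡ 0 at y ∈ ∅; common: ∅.
  x = 6: f ≡ 0 at y ∈ ∅; g ≡ 0 at y ∈ ∅; common: ∅.
  x = 7: f ≡ 0 at y ∈ ∅; g ≡ 0 at y ∈ {0, 3}; common: ∅.
  x = 8: f ≡ 0 at y ∈ ∅; g ≡ 0 at y ∈ ∅; common: ∅.
  x = 9: f ≡ 0 at y ∈ ∅; g ≡ 0 at y ∈ {7}; common: ∅.
  x = 10: f ≡ 0 at y ∈ ∅; g ≡ 0 at y ∈ {1, 2}; common: ∅.
Collecting: common zeros = ∅, so the count is 0.
Comparison with the Bézout bound: 0 ≤ 2 = deg(f)·deg(g), as expected for curves with no common component (the affine F_11-count falls short of the bound because intersections may lie at infinity, over extension fields, or carry multiplicity).
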